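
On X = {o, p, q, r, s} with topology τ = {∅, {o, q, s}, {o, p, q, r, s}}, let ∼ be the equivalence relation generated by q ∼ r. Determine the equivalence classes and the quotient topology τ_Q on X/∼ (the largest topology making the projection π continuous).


X/∼ = {[o], [p], [q=r], [s]}; |τ_Q| = 2.

Equivalence classes: [o], [p], [q=r], [s].
Quotient map π: X → X/∼ sends o ↦ [o], p ↦ [p], q ↦ [q=r], r ↦ [q=r], s ↦ [s].
For each subset V ⊆ X/∼, compute π^{-1}(V) ⊆ X and check whether π^{-1}(V) ∈ τ. V is open in τ_Q iff π^{-1}(V) ∈ τ.
  V = {}: π^{-1}(V) = ∅ ∈ τ ✓.
  V = {[o]}: π^{-1}(V) = {o} ∉ τ ✗.
  V = {[p]}: π^{-1}(V) = {p} ∉ τ ✗.
  V = {[o], [p]}: π^{-1}(V) = {o, p} ∉ τ ✗.
  V = {[q=r]}: π^{-1}(V) = {q, r} ∉ τ ✗.
  V = {[o], [q=r]}: π^{-1}(V) = {o, q, r} ∉ τ ✗.
  V = {[p], [q=r]}: π^{-1}(V) = {p, q, r} ∉ τ ✗.
  V = {[o], [p], [q=r]}: π^{-1}(V) = {o, p, q, r} ∉ τ ✗.
  V = {[s]}: π^{-1}(V) = {s} ∉ τ ✗.
  V = {[o], [s]}: π^{-1}(V) = {o, s} ∉ τ ✗.
  V = {[p], [s]}: π^{-1}(V) = {p, s} ∉ τ ✗.
  V = {[o], [p], [s]}: π^{-1}(V) = {o, p, s} ∉ τ ✗.
  V = {[q=r], [s]}: π^{-1}(V) = {q, r, s} ∉ τ ✗.
  V = {[o], [q=r], [s]}: π^{-1}(V) = {o, q, r, s} ∉ τ ✗.
  V = {[p], [q=r], [s]}: π^{-1}(V) = {p, q, r, s} ∉ τ ✗.
  V = {[o], [p], [q=r], [s]}: π^{-1}(V) = {o, p, q, r, s} ∈ τ ✓.
Open sets in the quotient: τ_Q = {{}, {[o], [p], [q=r], [s]}} (2 elements).


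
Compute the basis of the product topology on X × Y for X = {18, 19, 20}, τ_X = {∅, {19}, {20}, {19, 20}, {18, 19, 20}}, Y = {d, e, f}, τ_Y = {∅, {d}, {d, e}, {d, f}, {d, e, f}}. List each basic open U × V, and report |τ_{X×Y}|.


Basis B = {∅ × ∅, {19} × {d}, {20} × {d}, {19} × {d, e}, {19} × {d, f}, {19, 20} × {d}, {20} × {d, e}, {20} × {d, f}, {18, 19, 20} × {d}, {19} × {d, e, f}, {20} × {d, e, f}, {19, 20} × {d, e}, {19, 20} × {d, f}, {18, 19, 20} × {d, e}, {18, 19, 20} × {d, f}, {19, 20} × {d, e, f}, {18, 19, 20} × {d, e, f}}; |τ_{X×Y}| = 50.

Enumerate products U × V with U ∈ τ_X, V ∈ τ_Y (deduplicated):
  ∅ × ∅ = {} (∅)
  {19} × {d} = {(19,d)}
  {20} × {d} = {(20,d)}
  {19} × {d, e} = {(19,d), (19,e)}
  {19} × {d, f} = {(19,d), (19,f)}
  {19, 20} × {d} = {(19,d), (20,d)}
  {20} × {d, e} = {(20,d), (20,e)}
  {20} × {d, f} = {(20,d), (20,f)}
  {18, 19, 20} × {d} = {(18,d), (19,d), (20,d)}
  {19} × {d, e, f} = {(19,d), (19,e), (19,f)}
  {20} × {d, e, f} = {(20,d), (20,e), (20,f)}
  {19, 20} × {d, e} = {(19,d), (19,e), (20,d), (20,e)}
  {19, 20} × {d, f} = {(19,d), (19,f), (20,d), (20,f)}
  {18, 19, 20} × {d, e} = {(18,d), (18,e), (19,d), (19,e), (20,d), (20,e)}
  {18, 19, 20} × {d, f} = {(18,d), (18,f), (19,d), (19,f), (20,d), (20,f)}
  {19, 20} × {d, e, f} = {(19,d), (19,e), (19,f), (20,d), (20,e), (20,f)}
  {18, 19, 20} × {d, e, f} = {(18,d), (18,e), (18,f), (19,d), (19,e), (19,f), (20,d), (20,e), (20,f)}
These 17 distinct sets form the basis B.
Close under arbitrary unions to get τ_{X×Y}; counting gives |τ_{X×Y}| = 50.


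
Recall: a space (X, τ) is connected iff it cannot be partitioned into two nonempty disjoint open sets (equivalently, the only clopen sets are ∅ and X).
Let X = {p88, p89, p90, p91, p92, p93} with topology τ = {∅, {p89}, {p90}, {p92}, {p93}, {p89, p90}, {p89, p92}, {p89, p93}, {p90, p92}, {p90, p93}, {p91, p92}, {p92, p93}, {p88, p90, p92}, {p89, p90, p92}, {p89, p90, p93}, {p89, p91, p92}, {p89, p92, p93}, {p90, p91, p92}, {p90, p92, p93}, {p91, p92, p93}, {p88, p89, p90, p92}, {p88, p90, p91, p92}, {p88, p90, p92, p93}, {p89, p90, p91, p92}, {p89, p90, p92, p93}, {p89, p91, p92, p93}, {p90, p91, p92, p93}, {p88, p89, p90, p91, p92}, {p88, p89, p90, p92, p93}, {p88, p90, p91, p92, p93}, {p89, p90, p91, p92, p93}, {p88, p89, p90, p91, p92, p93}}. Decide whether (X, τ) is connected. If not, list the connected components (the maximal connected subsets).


(X, τ) is disconnected; components = [{p89}, {p93}, {p88, p90, p91, p92}].

Find clopen sets (U ∈ τ with X ∖ U ∈ τ):
  U = ∅, X ∖ U = {p88, p89, p90, p91, p92, p93} — both open, so U is clopen.
  U = {p89}, X ∖ U = {p88, p90, p91, p92, p93} — both open, so U is clopen.
  U = {p93}, X ∖ U = {p88, p89, p90, p91, p92} — both open, so U is clopen.
  U = {p89, p93}, X ∖ U = {p88, p90, p91, p92} — both open, so U is clopen.
  U = {p88, p90, p91, p92}, X ∖ U = {p89, p93} — both open, so U is clopen.
  U = {p88, p89, p90, p91, p92}, X ∖ U = {p93} — both open, so U is clopen.
  U = {p88, p90, p91, p92, p93}, X ∖ U = {p89} — both open, so U is clopen.
  U = {p88, p89, p90, p91, p92, p93}, X ∖ U = ∅ — both open, so U is clopen.
Nontrivial clopen(s) exist: e.g. {p88, p90, p91, p92, p93}. So (X, τ) is disconnected.
Compute connected components by grouping points that agree on all clopens:
  component: {p89}
  component: {p93}
  component: {p88, p90, p91, p92}


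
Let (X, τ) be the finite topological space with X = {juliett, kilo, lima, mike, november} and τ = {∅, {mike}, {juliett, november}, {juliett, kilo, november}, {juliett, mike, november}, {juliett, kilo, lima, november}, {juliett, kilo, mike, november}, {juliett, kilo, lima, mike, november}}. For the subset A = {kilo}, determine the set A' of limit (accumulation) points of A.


A' = {lima}

For each x ∈ X, list the open sets U ∈ τ with x ∈ U, then check whether U ∩ (A ∖ {x}) ≠ ∅ for every such U.
  x = juliett: open {juliett, november} ∋ x has {juliett, november} ∩ (A ∖ {juliett}) = ∅, so x is NOT a limit point.
  x = kilo: open {juliett, kilo, november} ∋ x has {juliett, kilo, november} ∩ (A ∖ {kilo}) = ∅, so x is NOT a limit point.
  x = lima: opens ∋ x are {juliett, kilo, lima, november}, {juliett, kilo, lima, mike, november}; each meets A ∖ {lima}, so x IS a limit point.
  x = mike: open {mike} ∋ x has {mike} ∩ (A ∖ {mike}) = ∅, so x is NOT a limit point.
  x = november: open {juliett, november} ∋ x has {juliett, november} ∩ (A ∖ {november}) = ∅, so x is NOT a limit point.
Collecting: A' = {lima}.


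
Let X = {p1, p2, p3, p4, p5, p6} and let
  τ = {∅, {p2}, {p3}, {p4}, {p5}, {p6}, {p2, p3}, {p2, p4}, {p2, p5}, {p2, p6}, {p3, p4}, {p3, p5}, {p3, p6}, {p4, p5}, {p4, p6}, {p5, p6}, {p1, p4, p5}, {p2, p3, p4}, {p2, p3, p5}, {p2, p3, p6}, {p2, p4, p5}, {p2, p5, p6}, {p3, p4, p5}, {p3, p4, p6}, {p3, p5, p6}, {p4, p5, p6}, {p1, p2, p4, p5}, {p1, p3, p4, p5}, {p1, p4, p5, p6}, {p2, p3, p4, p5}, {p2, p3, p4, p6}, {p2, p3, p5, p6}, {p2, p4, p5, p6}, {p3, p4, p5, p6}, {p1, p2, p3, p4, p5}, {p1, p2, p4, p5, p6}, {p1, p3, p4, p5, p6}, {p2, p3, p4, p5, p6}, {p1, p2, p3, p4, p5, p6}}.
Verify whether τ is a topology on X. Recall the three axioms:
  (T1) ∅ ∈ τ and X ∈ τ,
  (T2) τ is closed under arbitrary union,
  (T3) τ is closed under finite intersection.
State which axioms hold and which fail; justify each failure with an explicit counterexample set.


τ is NOT a topology on X.

Axiom (T1): ∅ ∈ τ? Yes; X ∈ τ? Yes.
Axiom (T2/T3): check pairwise unions and intersections of members of τ.
Counterexample for (T2): {p2} ∪ {p4, p6} = {p2, p4, p6} ∉ τ. Therefore τ is NOT a topology.


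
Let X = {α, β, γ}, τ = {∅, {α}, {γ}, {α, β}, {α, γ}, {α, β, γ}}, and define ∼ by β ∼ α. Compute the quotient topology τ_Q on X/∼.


X/∼ = {[α=β], [γ]}; |τ_Q| = 4.

Equivalence classes: [α=β], [γ].
Quotient map π: X → X/∼ sends α ↦ [α=β], β ↦ [α=β], γ ↦ [γ].
For each subset V ⊆ X/∼, compute π^{-1}(V) ⊆ X and check whether π^{-1}(V) ∈ τ. V is open in τ_Q iff π^{-1}(V) ∈ τ.
  V = {}: π^{-1}(V) = ∅ ∈ τ ✓.
  V = {[α=β]}: π^{-1}(V) = {α, β} ∈ τ ✓.
  V = {[γ]}: π^{-1}(V) = {γ} ∈ τ ✓.
  V = {[α=β], [γ]}: π^{-1}(V) = {α, β, γ} ∈ τ ✓.
Open sets in the quotient: τ_Q = {{}, {[α=β]}, {[γ]}, {[α=β], [γ]}} (4 elements).


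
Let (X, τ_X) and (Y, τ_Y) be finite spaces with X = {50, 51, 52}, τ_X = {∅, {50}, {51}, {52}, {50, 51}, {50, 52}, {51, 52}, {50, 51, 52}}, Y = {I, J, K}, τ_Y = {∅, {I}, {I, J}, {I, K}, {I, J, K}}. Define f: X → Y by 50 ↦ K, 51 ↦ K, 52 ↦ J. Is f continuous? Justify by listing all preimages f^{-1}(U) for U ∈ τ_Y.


f IS continuous.

Compute f^{-1}(U) for each U ∈ τ_Y:
  U = ∅: f^{-1}(U) = ∅ ∈ τ_X ✓.
  U = {I}: f^{-1}(U) = ∅ ∈ τ_X ✓.
  U = {I, J}: f^{-1}(U) = {52} ∈ τ_X ✓.
  U = {I, K}: f^{-1}(U) = {50, 51} ∈ τ_X ✓.
  U = {I, J, K}: f^{-1}(U) = {50, 51, 52} ∈ τ_X ✓.
Every preimage lies in τ_X, so f IS continuous.


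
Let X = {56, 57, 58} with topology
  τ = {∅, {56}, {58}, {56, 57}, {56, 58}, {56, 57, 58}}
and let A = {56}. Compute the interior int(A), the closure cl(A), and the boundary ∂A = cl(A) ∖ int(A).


int(A) = {56}, cl(A) = {56, 57}, ∂A = {57}.

Closed sets in (X, τ) are complements of opens:
  closed(X, τ) = {∅, {57}, {58}, {56, 57}, {57, 58}, {56, 57, 58}}.
int(A) = ⋃ {U ∈ τ : U ⊆ A}. Opens contained in A: ∅, {56}.
Taking the union of these: int(A) = {56}.
cl(A) = ⋂ {C closed : A ⊆ C}. Closed sets containing A: {56, 57}, {56, 57, 58}.
Intersecting these: cl(A) = {56, 57}.
∂A = cl(A) ∖ int(A) = {56, 57} ∖ {56} = {57}.


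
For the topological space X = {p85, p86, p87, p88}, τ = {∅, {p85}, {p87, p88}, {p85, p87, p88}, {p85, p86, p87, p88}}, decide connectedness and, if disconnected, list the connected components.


(X, τ) is connected.

Find clopen sets (U ∈ τ with X ∖ U ∈ τ):
  U = ∅, X ∖ U = {p85, p86, p87, p88} — both open, so U is clopen.
  U = {p85, p86, p87, p88}, X ∖ U = ∅ — both open, so U is clopen.
Only trivial clopens (∅ and X) exist, so (X, τ) is connected.
Compute connected components by grouping points that agree on all clopens:
  component: {p85, p86, p87, p88}


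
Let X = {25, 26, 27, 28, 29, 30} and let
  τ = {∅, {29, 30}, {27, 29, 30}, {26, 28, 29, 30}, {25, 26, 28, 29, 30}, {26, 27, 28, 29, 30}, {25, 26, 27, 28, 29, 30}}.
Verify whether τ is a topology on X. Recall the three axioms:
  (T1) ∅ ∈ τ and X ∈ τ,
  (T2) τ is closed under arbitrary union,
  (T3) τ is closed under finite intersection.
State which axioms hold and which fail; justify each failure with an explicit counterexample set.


τ IS a topology on X.

Axiom (T1): ∅ ∈ τ? Yes; X ∈ τ? Yes.
Axiom (T2/T3): check pairwise unions and intersections of members of τ.
All pairwise intersections and unions checked — each lies in τ. Therefore τ satisfies (T1), (T2), (T3): it IS a topology on X.


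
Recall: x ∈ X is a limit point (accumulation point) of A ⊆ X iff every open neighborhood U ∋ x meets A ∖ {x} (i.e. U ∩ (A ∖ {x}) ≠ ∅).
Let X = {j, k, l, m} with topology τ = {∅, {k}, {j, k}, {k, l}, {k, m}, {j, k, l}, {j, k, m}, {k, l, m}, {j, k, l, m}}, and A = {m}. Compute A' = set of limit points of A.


A' = ∅

For each x ∈ X, list the open sets U ∈ τ with x ∈ U, then check whether U ∩ (A ∖ {x}) ≠ ∅ for every such U.
  x = j: open {j, k} ∋ x has {j, k} ∩ (A ∖ {j}) = ∅, so x is NOT a limit point.
  x = k: open {k} ∋ x has {k} ∩ (A ∖ {k}) = ∅, so x is NOT a limit point.
  x = l: open {k, l} ∋ x has {k, l} ∩ (A ∖ {l}) = ∅, so x is NOT a limit point.
  x = m: open {k, m} ∋ x has {k, m} ∩ (A ∖ {m}) = ∅, so x is NOT a limit point.
Collecting: A' = ∅.


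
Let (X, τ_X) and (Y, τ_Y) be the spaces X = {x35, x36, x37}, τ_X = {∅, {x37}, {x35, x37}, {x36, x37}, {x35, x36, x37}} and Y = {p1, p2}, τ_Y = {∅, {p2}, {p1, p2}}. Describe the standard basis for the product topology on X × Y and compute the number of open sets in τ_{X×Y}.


Basis B = {∅ × ∅, {x37} × {p2}, {x35, x37} × {p2}, {x36, x37} × {p2}, {x37} × {p1, p2}, {x35, x36, x37} × {p2}, {x35, x37} × {p1, p2}, {x36, x37} × {p1, p2}, {x35, x36, x37} × {p1, p2}}; |τ_{X×Y}| = 14.

Enumerate products U × V with U ∈ τ_X, V ∈ τ_Y (deduplicated):
  ∅ × ∅ = {} (∅)
  {x37} × {p2} = {(x37,p2)}
  {x35, x37} × {p2} = {(x35,p2), (x37,p2)}
  {x36, x37} × {p2} = {(x36,p2), (x37,p2)}
  {x37} × {p1, p2} = {(x37,p1), (x37,p2)}
  {x35, x36, x37} × {p2} = {(x35,p2), (x36,p2), (x37,p2)}
  {x35, x37} × {p1, p2} = {(x35,p1), (x35,p2), (x37,p1), (x37,p2)}
  {x36, x37} × {p1, p2} = {(x36,p1), (x36,p2), (x37,p1), (x37,p2)}
  {x35, x36, x37} × {p1, p2} = {(x35,p1), (x35,p2), (x36,p1), (x36,p2), (x37,p1), (x37,p2)}
These 9 distinct sets form the basis B.
Close under arbitrary unions to get τ_{X×Y}; counting gives |τ_{X×Y}| = 14.


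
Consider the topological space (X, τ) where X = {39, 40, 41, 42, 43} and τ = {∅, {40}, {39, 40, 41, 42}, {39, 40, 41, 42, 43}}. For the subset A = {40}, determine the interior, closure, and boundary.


int(A) = {40}, cl(A) = {39, 40, 41, 42, 43}, ∂A = {39, 41, 42, 43}.

Closed sets in (X, τ) are complements of opens:
  closed(X, τ) = {∅, {43}, {39, 41, 42, 43}, {39, 40, 41, 42, 43}}.
int(A) = ⋃ {U ∈ τ : U ⊆ A}. Opens contained in A: ∅, {40}.
Taking the union of these: int(A) = {40}.
cl(A) = ⋂ {C closed : A ⊆ C}. Closed sets containing A: {39, 40, 41, 42, 43}.
Intersecting these: cl(A) = {39, 40, 41, 42, 43}.
∂A = cl(A) ∖ int(A) = {39, 40, 41, 42, 43} ∖ {40} = {39, 41, 42, 43}.


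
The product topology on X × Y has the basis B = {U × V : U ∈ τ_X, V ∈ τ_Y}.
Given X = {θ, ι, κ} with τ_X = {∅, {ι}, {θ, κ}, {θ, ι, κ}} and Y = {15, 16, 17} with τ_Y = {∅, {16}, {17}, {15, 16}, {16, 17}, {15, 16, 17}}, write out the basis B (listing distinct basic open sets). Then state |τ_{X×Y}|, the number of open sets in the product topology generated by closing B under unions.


Basis B = {∅ × ∅, {ι} × {16}, {ι} × {17}, {θ, κ} × {16}, {θ, κ} × {17}, {ι} × {15, 16}, {ι} × {16, 17}, {θ, ι, κ} × {16}, {θ, ι, κ} × {17}, {ι} × {15, 16, 17}, {θ, κ} × {15, 16}, {θ, κ} × {16, 17}, {θ, κ} × {15, 16, 17}, {θ, ι, κ} × {15, 16}, {θ, ι, κ} × {16, 17}, {θ, ι, κ} × {15, 16, 17}}; |τ_{X×Y}| = 36.

Enumerate products U × V with U ∈ τ_X, V ∈ τ_Y (deduplicated):
  ∅ × ∅ = {} (∅)
  {ι} × {16} = {(ι,16)}
  {ι} × {17} = {(ι,17)}
  {θ, κ} × {16} = {(θ,16), (κ,16)}
  {θ, κ} × {17} = {(θ,17), (κ,17)}
  {ι} × {15, 16} = {(ι,15), (ι,16)}
  {ι} × {16, 17} = {(ι,16), (ι,17)}
  {θ, ι, κ} × {16} = {(θ,16), (ι,16), (κ,16)}
  {θ, ι, κ} × {17} = {(θ,17), (ι,17), (κ,17)}
  {ι} × {15, 16, 17} = {(ι,15), (ι,16), (ι,17)}
  {θ, κ} × {15, 16} = {(θ,15), (θ,16), (κ,15), (κ,16)}
  {θ, κ} × {16, 17} = {(θ,16), (θ,17), (κ,16), (κ,17)}
  {θ, κ} × {15, 16, 17} = {(θ,15), (θ,16), (θ,17), (κ,15), (κ,16), (κ,17)}
  {θ, ι, κ} × {15, 16} = {(θ,15), (θ,16), (ι,15), (ι,16), (κ,15), (κ,16)}
  {θ, ι, κ} × {16, 17} = {(θ,16), (θ,17), (ι,16), (ι,17), (κ,16), (κ,17)}
  {θ, ι, κ} × {15, 16, 17} = {(θ,15), (θ,16), (θ,17), (ι,15), (ι,16), (ι,17), (κ,15), (κ,16), (κ,17)}
These 16 distinct sets form the basis B.
Close under arbitrary unions to get τ_{X×Y}; counting gives |τ_{X×Y}| = 36.


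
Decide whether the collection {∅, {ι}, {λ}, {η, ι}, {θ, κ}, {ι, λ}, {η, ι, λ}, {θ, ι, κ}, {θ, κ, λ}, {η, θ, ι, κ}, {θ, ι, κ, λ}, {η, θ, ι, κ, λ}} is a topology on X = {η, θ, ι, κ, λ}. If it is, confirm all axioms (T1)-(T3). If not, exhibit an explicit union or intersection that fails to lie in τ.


τ IS a topology on X.

Axiom (T1): ∅ ∈ τ? Yes; X ∈ τ? Yes.
Axiom (T2/T3): check pairwise unions and intersections of members of τ.
All pairwise intersections and unions checked — each lies in τ. Therefore τ satisfies (T1), (T2), (T3): it IS a topology on X.


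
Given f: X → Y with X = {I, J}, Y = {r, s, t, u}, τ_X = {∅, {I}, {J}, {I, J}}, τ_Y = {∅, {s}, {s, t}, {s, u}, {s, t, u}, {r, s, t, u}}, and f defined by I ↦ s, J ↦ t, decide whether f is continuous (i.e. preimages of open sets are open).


f IS continuous.

Compute f^{-1}(U) for each U ∈ τ_Y:
  U = ∅: f^{-1}(U) = ∅ ∈ τ_X ✓.
  U = {s}: f^{-1}(U) = {I} ∈ τ_X ✓.
  U = {s, t}: f^{-1}(U) = {I, J} ∈ τ_X ✓.
  U = {s, u}: f^{-1}(U) = {I} ∈ τ_X ✓.
  U = {s, t, u}: f^{-1}(U) = {I, J} ∈ τ_X ✓.
  U = {r, s, t, u}: f^{-1}(U) = {I, J} ∈ τ_X ✓.
Every preimage lies in τ_X, so f IS continuous.


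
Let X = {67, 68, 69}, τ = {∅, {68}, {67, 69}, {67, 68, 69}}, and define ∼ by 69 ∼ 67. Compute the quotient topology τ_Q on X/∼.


X/∼ = {[67=69], [68]}; |τ_Q| = 4.

Equivalence classes: [67=69], [68].
Quotient map π: X → X/∼ sends 67 ↦ [67=69], 68 ↦ [68], 69 ↦ [67=69].
For each subset V ⊆ X/∼, compute π^{-1}(V) ⊆ X and check whether π^{-1}(V) ∈ τ. V is open in τ_Q iff π^{-1}(V) ∈ τ.
  V = {}: π^{-1}(V) = ∅ ∈ τ ✓.
  V = {[67=69]}: π^{-1}(V) = {67, 69} ∈ τ ✓.
  V = {[68]}: π^{-1}(V) = {68} ∈ τ ✓.
  V = {[67=69], [68]}: π^{-1}(V) = {67, 68, 69} ∈ τ ✓.
Open sets in the quotient: τ_Q = {{}, {[67=69]}, {[68]}, {[67=69], [68]}} (4 elements).


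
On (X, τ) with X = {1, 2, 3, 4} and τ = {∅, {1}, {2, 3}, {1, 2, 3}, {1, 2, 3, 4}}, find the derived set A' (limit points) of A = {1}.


A' = {4}

For each x ∈ X, list the open sets U ∈ τ with x ∈ U, then check whether U ∩ (A ∖ {x}) ≠ ∅ for every such U.
  x = 1: open {1} ∋ x has {1} ∩ (A ∖ {1}) = ∅, so x is NOT a limit point.
  x = 2: open {2, 3} ∋ x has {2, 3} ∩ (A ∖ {2}) = ∅, so x is NOT a limit point.
  x = 3: open {2, 3} ∋ x has {2, 3} ∩ (A ∖ {3}) = ∅, so x is NOT a limit point.
  x = 4: opens ∋ x are {1, 2, 3, 4}; each meets A ∖ {4}, so x IS a limit point.
Collecting: A' = {4}.


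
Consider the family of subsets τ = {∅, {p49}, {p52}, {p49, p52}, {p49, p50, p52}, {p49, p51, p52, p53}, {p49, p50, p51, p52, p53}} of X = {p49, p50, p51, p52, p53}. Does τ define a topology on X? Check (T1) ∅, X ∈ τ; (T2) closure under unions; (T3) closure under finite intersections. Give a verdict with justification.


τ IS a topology on X.

Axiom (T1): ∅ ∈ τ? Yes; X ∈ τ? Yes.
Axiom (T2/T3): check pairwise unions and intersections of members of τ.
All pairwise intersections and unions checked — each lies in τ. Therefore τ satisfies (T1), (T2), (T3): it IS a topology on X.


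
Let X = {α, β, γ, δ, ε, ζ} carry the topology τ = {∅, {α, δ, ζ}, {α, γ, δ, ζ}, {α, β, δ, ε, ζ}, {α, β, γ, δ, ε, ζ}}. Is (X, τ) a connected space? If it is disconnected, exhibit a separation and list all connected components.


(X, τ) is connected.

Find clopen sets (U ∈ τ with X ∖ U ∈ τ):
  U = ∅, X ∖ U = {α, β, γ, δ, ε, ζ} — both open, so U is clopen.
  U = {α, β, γ, δ, ε, ζ}, X ∖ U = ∅ — both open, so U is clopen.
Only trivial clopens (∅ and X) exist, so (X, τ) is connected.
Compute connected components by grouping points that agree on all clopens:
  component: {α, β, γ, δ, ε, ζ}


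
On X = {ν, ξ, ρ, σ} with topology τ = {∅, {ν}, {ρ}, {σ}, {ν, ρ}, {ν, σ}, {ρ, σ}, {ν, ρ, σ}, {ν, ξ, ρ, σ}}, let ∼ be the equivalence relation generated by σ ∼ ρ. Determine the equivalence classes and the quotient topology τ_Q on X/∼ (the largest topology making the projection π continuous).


X/∼ = {[ν], [ξ], [ρ=σ]}; |τ_Q| = 5.

Equivalence classes: [ν], [ξ], [ρ=σ].
Quotient map π: X → X/∼ sends ν ↦ [ν], ξ ↦ [ξ], ρ ↦ [ρ=σ], σ ↦ [ρ=σ].
For each subset V ⊆ X/∼, compute π^{-1}(V) ⊆ X and check whether π^{-1}(V) ∈ τ. V is open in τ_Q iff π^{-1}(V) ∈ τ.
  V = {}: π^{-1}(V) = ∅ ∈ τ ✓.
  V = {[ν]}: π^{-1}(V) = {ν} ∈ τ ✓.
  V = {[ξ]}: π^{-1}(V) = {ξ} ∉ τ ✗.
  V = {[ν], [ξ]}: π^{-1}(V) = {ν, ξ} ∉ τ ✗.
  V = {[ρ=σ]}: π^{-1}(V) = {ρ, σ} ∈ τ ✓.
  V = {[ν], [ρ=σ]}: π^{-1}(V) = {ν, ρ, σ} ∈ τ ✓.
  V = {[ξ], [ρ=σ]}: π^{-1}(V) = {ξ, ρ, σ} ∉ τ ✗.
  V = {[ν], [ξ], [ρ=σ]}: π^{-1}(V) = {ν, ξ, ρ, σ} ∈ τ ✓.
Open sets in the quotient: τ_Q = {{}, {[ν]}, {[ρ=σ]}, {[ν], [ρ=σ]}, {[ν], [ξ], [ρ=σ]}} (5 elements).


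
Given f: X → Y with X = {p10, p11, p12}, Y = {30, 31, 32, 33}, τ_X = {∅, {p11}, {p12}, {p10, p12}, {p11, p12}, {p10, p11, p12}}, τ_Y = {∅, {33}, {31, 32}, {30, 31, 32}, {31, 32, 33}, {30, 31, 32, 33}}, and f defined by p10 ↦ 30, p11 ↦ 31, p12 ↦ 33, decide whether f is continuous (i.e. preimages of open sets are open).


f is NOT continuous.

Compute f^{-1}(U) for each U ∈ τ_Y:
  U = ∅: f^{-1}(U) = ∅ ∈ τ_X ✓.
  U = {33}: f^{-1}(U) = {p12} ∈ τ_X ✓.
  U = {31, 32}: f^{-1}(U) = {p11} ∈ τ_X ✓.
  U = {30, 31, 32}: f^{-1}(U) = {p10, p11} ∉ τ_X ✗.
  U = {31, 32, 33}: f^{-1}(U) = {p11, p12} ∈ τ_X ✓.
  U = {30, 31, 32, 33}: f^{-1}(U) = {p10, p11, p12} ∈ τ_X ✓.
Found U = {30, 31, 32} with f^{-1}(U) = {p10, p11} not in τ_X. Therefore f is NOT continuous.


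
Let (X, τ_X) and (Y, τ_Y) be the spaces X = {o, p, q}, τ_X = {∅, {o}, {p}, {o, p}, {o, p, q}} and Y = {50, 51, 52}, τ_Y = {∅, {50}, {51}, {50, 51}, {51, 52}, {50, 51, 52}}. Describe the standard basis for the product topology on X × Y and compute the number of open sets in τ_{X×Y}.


Basis B = {∅ × ∅, {o} × {50}, {o} × {51}, {p} × {50}, {p} × {51}, {o} × {50, 51}, {o, p} × {50}, {o} × {51, 52}, {o, p} × {51}, {p} × {50, 51}, {p} × {51, 52}, {o} × {50, 51, 52}, {o, p, q} × {50}, {o, p, q} × {51}, {p} × {50, 51, 52}, {o, p} × {50, 51}, {o, p} × {51, 52}, {o, p} × {50, 51, 52}, {o, p, q} × {50, 51}, {o, p, q} × {51, 52}, {o, p, q} × {50, 51, 52}}; |τ_{X×Y}| = 70.

Enumerate products U × V with U ∈ τ_X, V ∈ τ_Y (deduplicated):
  ∅ × ∅ = {} (∅)
  {o} × {50} = {(o,50)}
  {o} × {51} = {(o,51)}
  {p} × {50} = {(p,50)}
  {p} × {51} = {(p,51)}
  {o} × {50, 51} = {(o,50), (o,51)}
  {o, p} × {50} = {(o,50), (p,50)}
  {o} × {51, 52} = {(o,51), (o,52)}
  {o, p} × {51} = {(o,51), (p,51)}
  {p} × {50, 51} = {(p,50), (p,51)}
  {p} × {51, 52} = {(p,51), (p,52)}
  {o} × {50, 51, 52} = {(o,50), (o,51), (o,52)}
  {o, p, q} × {50} = {(o,50), (p,50), (q,50)}
  {o, p, q} × {51} = {(o,51), (p,51), (q,51)}
  {p} × {50, 51, 52} = {(p,50), (p,51), (p,52)}
  {o, p} × {50, 51} = {(o,50), (o,51), (p,50), (p,51)}
  {o, p} × {51, 52} = {(o,51), (o,52), (p,51), (p,52)}
  {o, p} × {50, 51, 52} = {(o,50), (o,51), (o,52), (p,50), (p,51), (p,52)}
  {o, p, q} × {50, 51} = {(o,50), (o,51), (p,50), (p,51), (q,50), (q,51)}
  {o, p, q} × {51, 52} = {(o,51), (o,52), (p,51), (p,52), (q,51), (q,52)}
  {o, p, q} × {50, 51, 52} = {(o,50), (o,51), (o,52), (p,50), (p,51), (p,52), (q,50), (q,51), (q,52)}
These 21 distinct sets form the basis B.
Close under arbitrary unions to get τ_{X×Y}; counting gives |τ_{X×Y}| = 70.


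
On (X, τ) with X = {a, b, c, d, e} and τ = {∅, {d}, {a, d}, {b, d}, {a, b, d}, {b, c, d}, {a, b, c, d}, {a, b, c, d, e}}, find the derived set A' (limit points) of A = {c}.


A' = {e}

For each x ∈ X, list the open sets U ∈ τ with x ∈ U, then check whether U ∩ (A ∖ {x}) ≠ ∅ for every such U.
  x = a: open {a, d} ∋ x has {a, d} ∩ (A ∖ {a}) = ∅, so x is NOT a limit point.
  x = b: open {b, d} ∋ x has {b, d} ∩ (A ∖ {b}) = ∅, so x is NOT a limit point.
  x = c: open {b, c, d} ∋ x has {b, c, d} ∩ (A ∖ {c}) = ∅, so x is NOT a limit point.
  x = d: open {d} ∋ x has {d} ∩ (A ∖ {d}) = ∅, so x is NOT a limit point.
  x = e: opens ∋ x are {a, b, c, d, e}; each meets A ∖ {e}, so x IS a limit point.
Collecting: A' = {e}.


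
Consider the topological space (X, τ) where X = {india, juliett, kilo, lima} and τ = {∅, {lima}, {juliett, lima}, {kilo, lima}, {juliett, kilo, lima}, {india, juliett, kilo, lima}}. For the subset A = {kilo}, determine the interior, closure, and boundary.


int(A) = ∅, cl(A) = {india, kilo}, ∂A = {india, kilo}.

Closed sets in (X, τ) are complements of opens:
  closed(X, τ) = {∅, {india}, {india, juliett}, {india, kilo}, {india, juliett, kilo}, {india, juliett, kilo, lima}}.
int(A) = ⋃ {U ∈ τ : U ⊆ A}. Opens contained in A: ∅.
Taking the union of these: int(A) = ∅.
cl(A) = ⋂ {C closed : A ⊆ C}. Closed sets containing A: {india, kilo}, {india, juliett, kilo}, {india, juliett, kilo, lima}.
Intersecting these: cl(A) = {india, kilo}.
∂A = cl(A) ∖ int(A) = {india, kilo} ∖ ∅ = {india, kilo}.


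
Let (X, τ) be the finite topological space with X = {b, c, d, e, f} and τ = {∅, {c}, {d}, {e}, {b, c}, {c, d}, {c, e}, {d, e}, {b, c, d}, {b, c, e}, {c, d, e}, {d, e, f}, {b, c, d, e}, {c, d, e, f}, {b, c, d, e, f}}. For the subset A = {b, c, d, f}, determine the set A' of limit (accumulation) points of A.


A' = {b, f}

For each x ∈ X, list the open sets U ∈ τ with x ∈ U, then check whether U ∩ (A ∖ {x}) ≠ ∅ for every such U.
  x = b: opens ∋ x are {b, c}, {b, c, d}, {b, c, e}, {b, c, d, e}, {b, c, d, e, f}; each meets A ∖ {b}, so x IS a limit point.
  x = c: open {c} ∋ x has {c} ∩ (A ∖ {c}) = ∅, so x is NOT a limit point.
  x = d: open {d} ∋ x has {d} ∩ (A ∖ {d}) = ∅, so x is NOT a limit point.
  x = e: open {e} ∋ x has {e} ∩ (A ∖ {e}) = ∅, so x is NOT a limit point.
  x = f: opens ∋ x are {d, e, f}, {c, d, e, f}, {b, c, d, e, f}; each meets A ∖ {f}, so x IS a limit point.
Collecting: A' = {b, f}.


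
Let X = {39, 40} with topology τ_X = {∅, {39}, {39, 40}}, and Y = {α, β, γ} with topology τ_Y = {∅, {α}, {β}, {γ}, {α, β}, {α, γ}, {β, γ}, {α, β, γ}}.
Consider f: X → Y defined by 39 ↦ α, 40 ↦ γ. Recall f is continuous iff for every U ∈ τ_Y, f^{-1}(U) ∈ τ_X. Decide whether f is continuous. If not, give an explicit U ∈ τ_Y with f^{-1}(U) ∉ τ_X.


f is NOT continuous.

Compute f^{-1}(U) for each U ∈ τ_Y:
  U = ∅: f^{-1}(U) = ∅ ∈ τ_X ✓.
  U = {α}: f^{-1}(U) = {39} ∈ τ_X ✓.
  U = {β}: f^{-1}(U) = ∅ ∈ τ_X ✓.
  U = {γ}: f^{-1}(U) = {40} ∉ τ_X ✗.
  U = {α, β}: f^{-1}(U) = {39} ∈ τ_X ✓.
  U = {α, γ}: f^{-1}(U) = {39, 40} ∈ τ_X ✓.
  U = {β, γ}: f^{-1}(U) = {40} ∉ τ_X ✗.
  U = {α, β, γ}: f^{-1}(U) = {39, 40} ∈ τ_X ✓.
Found U = {γ} with f^{-1}(U) = {40} not in τ_X. Therefore f is NOT continuous.


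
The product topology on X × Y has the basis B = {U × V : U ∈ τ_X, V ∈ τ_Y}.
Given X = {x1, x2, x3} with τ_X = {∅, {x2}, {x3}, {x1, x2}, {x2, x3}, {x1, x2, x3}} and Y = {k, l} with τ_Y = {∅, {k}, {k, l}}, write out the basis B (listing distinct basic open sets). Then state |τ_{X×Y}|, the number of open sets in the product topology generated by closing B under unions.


Basis B = {∅ × ∅, {x2} × {k}, {x3} × {k}, {x1, x2} × {k}, {x2} × {k, l}, {x2, x3} × {k}, {x3} × {k, l}, {x1, x2, x3} × {k}, {x1, x2} × {k, l}, {x2, x3} × {k, l}, {x1, x2, x3} × {k, l}}; |τ_{X×Y}| = 18.

Enumerate products U × V with U ∈ τ_X, V ∈ τ_Y (deduplicated):
  ∅ × ∅ = {} (∅)
  {x2} × {k} = {(x2,k)}
  {x3} × {k} = {(x3,k)}
  {x1, x2} × {k} = {(x1,k), (x2,k)}
  {x2} × {k, l} = {(x2,k), (x2,l)}
  {x2, x3} × {k} = {(x2,k), (x3,k)}
  {x3} × {k, l} = {(x3,k), (x3,l)}
  {x1, x2, x3} × {k} = {(x1,k), (x2,k), (x3,k)}
  {x1, x2} × {k, l} = {(x1,k), (x1,l), (x2,k), (x2,l)}
  {x2, x3} × {k, l} = {(x2,k), (x2,l), (x3,k), (x3,l)}
  {x1, x2, x3} × {k, l} = {(x1,k), (x1,l), (x2,k), (x2,l), (x3,k), (x3,l)}
These 11 distinct sets form the basis B.
Close under arbitrary unions to get τ_{X×Y}; counting gives |τ_{X×Y}| = 18.


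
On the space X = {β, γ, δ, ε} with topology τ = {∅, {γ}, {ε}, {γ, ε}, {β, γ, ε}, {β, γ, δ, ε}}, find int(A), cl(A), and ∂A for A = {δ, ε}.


int(A) = {ε}, cl(A) = {β, δ, ε}, ∂A = {β, δ}.

Closed sets in (X, τ) are complements of opens:
  closed(X, τ) = {∅, {δ}, {β, δ}, {β, γ, δ}, {β, δ, ε}, {β, γ, δ, ε}}.
int(A) = ⋃ {U ∈ τ : U ⊆ A}. Opens contained in A: ∅, {ε}.
Taking the union of these: int(A) = {ε}.
cl(A) = ⋂ {C closed : A ⊆ C}. Closed sets containing A: {β, δ, ε}, {β, γ, δ, ε}.
Intersecting these: cl(A) = {β, δ, ε}.
∂A = cl(A) ∖ int(A) = {β, δ, ε} ∖ {ε} = {β, δ}.


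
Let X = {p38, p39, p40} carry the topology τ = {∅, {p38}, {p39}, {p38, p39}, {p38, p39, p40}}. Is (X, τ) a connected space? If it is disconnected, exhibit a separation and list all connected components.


(X, τ) is connected.

Find clopen sets (U ∈ τ with X ∖ U ∈ τ):
  U = ∅, X ∖ U = {p38, p39, p40} — both open, so U is clopen.
  U = {p38, p39, p40}, X ∖ U = ∅ — both open, so U is clopen.
Only trivial clopens (∅ and X) exist, so (X, τ) is connected.
Compute connected components by grouping points that agree on all clopens:
  component: {p38, p39, p40}


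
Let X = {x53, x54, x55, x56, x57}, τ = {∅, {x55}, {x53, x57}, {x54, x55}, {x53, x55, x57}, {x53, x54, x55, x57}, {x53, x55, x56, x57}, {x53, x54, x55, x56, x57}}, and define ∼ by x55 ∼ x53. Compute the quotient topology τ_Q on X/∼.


X/∼ = {[x53=x55], [x54], [x56], [x57]}; |τ_Q| = 5.

Equivalence classes: [x53=x55], [x54], [x56], [x57].
Quotient map π: X → X/∼ sends x53 ↦ [x53=x55], x54 ↦ [x54], x55 ↦ [x53=x55], x56 ↦ [x56], x57 ↦ [x57].
For each subset V ⊆ X/∼, compute π^{-1}(V) ⊆ X and check whether π^{-1}(V) ∈ τ. V is open in τ_Q iff π^{-1}(V) ∈ τ.
  V = {}: π^{-1}(V) = ∅ ∈ τ ✓.
  V = {[x53=x55]}: π^{-1}(V) = {x53, x55} ∉ τ ✗.
  V = {[x54]}: π^{-1}(V) = {x54} ∉ τ ✗.
  V = {[x53=x55], [x54]}: π^{-1}(V) = {x53, x54, x55} ∉ τ ✗.
  V = {[x56]}: π^{-1}(V) = {x56} ∉ τ ✗.
  V = {[x53=x55], [x56]}: π^{-1}(V) = {x53, x55, x56} ∉ τ ✗.
  V = {[x54], [x56]}: π^{-1}(V) = {x54, x56} ∉ τ ✗.
  V = {[x53=x55], [x54], [x56]}: π^{-1}(V) = {x53, x54, x55, x56} ∉ τ ✗.
  V = {[x57]}: π^{-1}(V) = {x57} ∉ τ ✗.
  V = {[x53=x55], [x57]}: π^{-1}(V) = {x53, x55, x57} ∈ τ ✓.
  V = {[x54], [x57]}: π^{-1}(V) = {x54, x57} ∉ τ ✗.
  V = {[x53=x55], [x54], [x57]}: π^{-1}(V) = {x53, x54, x55, x57} ∈ τ ✓.
  V = {[x56], [x57]}: π^{-1}(V) = {x56, x57} ∉ τ ✗.
  V = {[x53=x55], [x56], [x57]}: π^{-1}(V) = {x53, x55, x56, x57} ∈ τ ✓.
  V = {[x54], [x56], [x57]}: π^{-1}(V) = {x54, x56, x57} ∉ τ ✗.
  V = {[x53=x55], [x54], [x56], [x57]}: π^{-1}(V) = {x53, x54, x55, x56, x57} ∈ τ ✓.
Open sets in the quotient: τ_Q = {{}, {[x53=x55], [x57]}, {[x53=x55], [x54], [x57]}, {[x53=x55], [x56], [x57]}, {[x53=x55], [x54], [x56], [x57]}} (5 elements).


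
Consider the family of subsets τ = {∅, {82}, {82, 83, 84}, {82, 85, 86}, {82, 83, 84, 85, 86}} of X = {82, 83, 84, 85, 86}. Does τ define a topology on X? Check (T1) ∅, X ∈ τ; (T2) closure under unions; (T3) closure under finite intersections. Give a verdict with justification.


τ IS a topology on X.

Axiom (T1): ∅ ∈ τ? Yes; X ∈ τ? Yes.
Axiom (T2/T3): check pairwise unions and intersections of members of τ.
All pairwise intersections and unions checked — each lies in τ. Therefore τ satisfies (T1), (T2), (T3): it IS a topology on X.


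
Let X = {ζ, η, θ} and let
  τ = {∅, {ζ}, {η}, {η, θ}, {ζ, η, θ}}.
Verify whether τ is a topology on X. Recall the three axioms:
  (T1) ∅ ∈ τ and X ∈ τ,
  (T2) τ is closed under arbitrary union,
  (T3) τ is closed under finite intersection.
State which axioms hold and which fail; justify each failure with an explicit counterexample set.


τ is NOT a topology on X.

Axiom (T1): ∅ ∈ τ? Yes; X ∈ τ? Yes.
Axiom (T2/T3): check pairwise unions and intersections of members of τ.
Counterexample for (T2): {ζ} ∪ {η} = {ζ, η} ∉ τ. Therefore τ is NOT a topology.


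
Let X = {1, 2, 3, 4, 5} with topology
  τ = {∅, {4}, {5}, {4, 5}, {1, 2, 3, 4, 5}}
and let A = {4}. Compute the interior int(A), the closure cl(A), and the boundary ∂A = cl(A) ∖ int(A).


int(A) = {4}, cl(A) = {1, 2, 3, 4}, ∂A = {1, 2, 3}.

Closed sets in (X, τ) are complements of opens:
  closed(X, τ) = {∅, {1, 2, 3}, {1, 2, 3, 4}, {1, 2, 3, 5}, {1, 2, 3, 4, 5}}.
int(A) = ⋃ {U ∈ τ : U ⊆ A}. Opens contained in A: ∅, {4}.
Taking the union of these: int(A) = {4}.
cl(A) = ⋂ {C closed : A ⊆ C}. Closed sets containing A: {1, 2, 3, 4}, {1, 2, 3, 4, 5}.
Intersecting these: cl(A) = {1, 2, 3, 4}.
∂A = cl(A) ∖ int(A) = {1, 2, 3, 4} ∖ {4} = {1, 2, 3}.


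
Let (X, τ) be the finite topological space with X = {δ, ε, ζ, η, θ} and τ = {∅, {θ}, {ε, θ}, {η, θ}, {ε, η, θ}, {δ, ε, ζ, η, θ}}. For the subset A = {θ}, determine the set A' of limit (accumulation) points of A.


A' = {δ, ε, ζ, η}

For each x ∈ X, list the open sets U ∈ τ with x ∈ U, then check whether U ∩ (A ∖ {x}) ≠ ∅ for every such U.
  x = δ: opens ∋ x are {δ, ε, ζ, η, θ}; each meets A ∖ {δ}, so x IS a limit point.
  x = ε: opens ∋ x are {ε, θ}, {ε, η, θ}, {δ, ε, ζ, η, θ}; each meets A ∖ {ε}, so x IS a limit point.
  x = ζ: opens ∋ x are {δ, ε, ζ, η, θ}; each meets A ∖ {ζ}, so x IS a limit point.
  x = η: opens ∋ x are {η, θ}, {ε, η, θ}, {δ, ε, ζ, η, θ}; each meets A ∖ {η}, so x IS a limit point.
  x = θ: open {θ} ∋ x has {θ} ∩ (A ∖ {θ}) = ∅, so x is NOT a limit point.
Collecting: A' = {δ, ε, ζ, η}.


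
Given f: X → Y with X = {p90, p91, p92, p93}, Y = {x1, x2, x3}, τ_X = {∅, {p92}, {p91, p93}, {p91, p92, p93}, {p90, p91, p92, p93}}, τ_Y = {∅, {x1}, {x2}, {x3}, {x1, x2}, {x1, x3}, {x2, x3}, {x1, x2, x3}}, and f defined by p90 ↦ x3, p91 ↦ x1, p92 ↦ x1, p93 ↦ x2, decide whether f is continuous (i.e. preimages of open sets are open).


f is NOT continuous.

Compute f^{-1}(U) for each U ∈ τ_Y:
  U = ∅: f^{-1}(U) = ∅ ∈ τ_X ✓.
  U = {x1}: f^{-1}(U) = {p91, p92} ∉ τ_X ✗.
  U = {x2}: f^{-1}(U) = {p93} ∉ τ_X ✗.
  U = {x3}: f^{-1}(U) = {p90} ∉ τ_X ✗.
  U = {x1, x2}: f^{-1}(U) = {p91, p92, p93} ∈ τ_X ✓.
  U = {x1, x3}: f^{-1}(U) = {p90, p91, p92} ∉ τ_X ✗.
  U = {x2, x3}: f^{-1}(U) = {p90, p93} ∉ τ_X ✗.
  U = {x1, x2, x3}: f^{-1}(U) = {p90, p91, p92, p93} ∈ τ_X ✓.
Found U = {x1} with f^{-1}(U) = {p91, p92} not in τ_X. Therefore f is NOT continuous.


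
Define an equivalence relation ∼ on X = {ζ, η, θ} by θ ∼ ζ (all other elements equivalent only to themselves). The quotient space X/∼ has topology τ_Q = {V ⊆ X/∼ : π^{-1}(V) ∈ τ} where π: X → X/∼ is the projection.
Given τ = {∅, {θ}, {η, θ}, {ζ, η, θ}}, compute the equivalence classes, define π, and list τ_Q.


X/∼ = {[ζ=θ], [η]}; |τ_Q| = 2.

Equivalence classes: [ζ=θ], [η].
Quotient map π: X → X/∼ sends ζ ↦ [ζ=θ], η ↦ [η], θ ↦ [ζ=θ].
For each subset V ⊆ X/∼, compute π^{-1}(V) ⊆ X and check whether π^{-1}(V) ∈ τ. V is open in τ_Q iff π^{-1}(V) ∈ τ.
  V = {}: π^{-1}(V) = ∅ ∈ τ ✓.
  V = {[ζ=θ]}: π^{-1}(V) = {ζ, θ} ∉ τ ✗.
  V = {[η]}: π^{-1}(V) = {η} ∉ τ ✗.
  V = {[ζ=θ], [η]}: π^{-1}(V) = {ζ, η, θ} ∈ τ ✓.
Open sets in the quotient: τ_Q = {{}, {[ζ=θ], [η]}} (2 elements).


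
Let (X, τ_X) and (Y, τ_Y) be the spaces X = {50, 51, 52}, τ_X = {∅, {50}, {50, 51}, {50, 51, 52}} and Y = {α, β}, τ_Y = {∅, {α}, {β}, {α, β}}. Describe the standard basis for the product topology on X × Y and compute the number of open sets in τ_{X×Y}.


Basis B = {∅ × ∅, {50} × {α}, {50} × {β}, {50} × {α, β}, {50, 51} × {α}, {50, 51} × {β}, {50, 51, 52} × {α}, {50, 51, 52} × {β}, {50, 51} × {α, β}, {50, 51, 52} × {α, β}}; |τ_{X×Y}| = 16.

Enumerate products U × V with U ∈ τ_X, V ∈ τ_Y (deduplicated):
  ∅ × ∅ = {} (∅)
  {50} × {α} = {(50,α)}
  {50} × {β} = {(50,β)}
  {50} × {α, β} = {(50,α), (50,β)}
  {50, 51} × {α} = {(50,α), (51,α)}
  {50, 51} × {β} = {(50,β), (51,β)}
  {50, 51, 52} × {α} = {(50,α), (51,α), (52,α)}
  {50, 51, 52} × {β} = {(50,β), (51,β), (52,β)}
  {50, 51} × {α, β} = {(50,α), (50,β), (51,α), (51,β)}
  {50, 51, 52} × {α, β} = {(50,α), (50,β), (51,α), (51,β), (52,α), (52,β)}
These 10 distinct sets form the basis B.
Close under arbitrary unions to get τ_{X×Y}; counting gives |τ_{X×Y}| = 16.


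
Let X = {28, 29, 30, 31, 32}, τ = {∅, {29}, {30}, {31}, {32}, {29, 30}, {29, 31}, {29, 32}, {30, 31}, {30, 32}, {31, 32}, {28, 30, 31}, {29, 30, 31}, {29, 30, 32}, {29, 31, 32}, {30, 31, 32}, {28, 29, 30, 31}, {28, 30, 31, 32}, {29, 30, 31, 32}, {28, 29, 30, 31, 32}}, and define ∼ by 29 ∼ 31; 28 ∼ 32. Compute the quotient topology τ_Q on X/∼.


X/∼ = {[28=32], [29=31], [30]}; |τ_Q| = 5.

Equivalence classes: [28=32], [29=31], [30].
Quotient map π: X → X/∼ sends 28 ↦ [28=32], 29 ↦ [29=31], 30 ↦ [30], 31 ↦ [29=31], 32 ↦ [28=32].
For each subset V ⊆ X/∼, compute π^{-1}(V) ⊆ X and check whether π^{-1}(V) ∈ τ. V is open in τ_Q iff π^{-1}(V) ∈ τ.
  V = {}: π^{-1}(V) = ∅ ∈ τ ✓.
  V = {[28=32]}: π^{-1}(V) = {28, 32} ∉ τ ✗.
  V = {[29=31]}: π^{-1}(V) = {29, 31} ∈ τ ✓.
  V = {[28=32], [29=31]}: π^{-1}(V) = {28, 29, 31, 32} ∉ τ ✗.
  V = {[30]}: π^{-1}(V) = {30} ∈ τ ✓.
  V = {[28=32], [30]}: π^{-1}(V) = {28, 30, 32} ∉ τ ✗.
  V = {[29=31], [30]}: π^{-1}(V) = {29, 30, 31} ∈ τ ✓.
  V = {[28=32], [29=31], [30]}: π^{-1}(V) = {28, 29, 30, 31, 32} ∈ τ ✓.
Open sets in the quotient: τ_Q = {{}, {[29=31]}, {[30]}, {[29=31], [30]}, {[28=32], [29=31], [30]}} (5 elements).


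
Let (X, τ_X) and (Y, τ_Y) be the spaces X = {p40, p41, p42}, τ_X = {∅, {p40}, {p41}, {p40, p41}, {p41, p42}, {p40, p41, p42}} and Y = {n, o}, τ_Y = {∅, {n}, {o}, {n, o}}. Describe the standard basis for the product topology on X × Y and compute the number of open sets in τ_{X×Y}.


Basis B = {∅ × ∅, {p40} × {n}, {p40} × {o}, {p41} × {n}, {p41} × {o}, {p40} × {n, o}, {p40, p41} × {n}, {p40, p41} × {o}, {p41} × {n, o}, {p41, p42} × {n}, {p41, p42} × {o}, {p40, p41, p42} × {n}, {p40, p41, p42} × {o}, {p40, p41} × {n, o}, {p41, p42} × {n, o}, {p40, p41, p42} × {n, o}}; |τ_{X×Y}| = 36.

Enumerate products U × V with U ∈ τ_X, V ∈ τ_Y (deduplicated):
  ∅ × ∅ = {} (∅)
  {p40} × {n} = {(p40,n)}
  {p40} × {o} = {(p40,o)}
  {p41} × {n} = {(p41,n)}
  {p41} × {o} = {(p41,o)}
  {p40} × {n, o} = {(p40,n), (p40,o)}
  {p40, p41} × {n} = {(p40,n), (p41,n)}
  {p40, p41} × {o} = {(p40,o), (p41,o)}
  {p41} × {n, o} = {(p41,n), (p41,o)}
  {p41, p42} × {n} = {(p41,n), (p42,n)}
  {p41, p42} × {o} = {(p41,o), (p42,o)}
  {p40, p41, p42} × {n} = {(p40,n), (p41,n), (p42,n)}
  {p40, p41, p42} × {o} = {(p40,o), (p41,o), (p42,o)}
  {p40, p41} × {n, o} = {(p40,n), (p40,o), (p41,n), (p41,o)}
  {p41, p42} × {n, o} = {(p41,n), (p41,o), (p42,n), (p42,o)}
  {p40, p41, p42} × {n, o} = {(p40,n), (p40,o), (p41,n), (p41,o), (p42,n), (p42,o)}
These 16 distinct sets form the basis B.
Close under arbitrary unions to get τ_{X×Y}; counting gives |τ_{X×Y}| = 36.


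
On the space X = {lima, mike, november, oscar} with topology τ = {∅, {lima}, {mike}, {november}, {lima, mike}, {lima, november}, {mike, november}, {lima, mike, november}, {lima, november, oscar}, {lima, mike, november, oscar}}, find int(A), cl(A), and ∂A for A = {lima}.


int(A) = {lima}, cl(A) = {lima, oscar}, ∂A = {oscar}.

Closed sets in (X, τ) are complements of opens:
  closed(X, τ) = {∅, {mike}, {oscar}, {lima, oscar}, {mike, oscar}, {november, oscar}, {lima, mike, oscar}, {lima, november, oscar}, {mike, november, oscar}, {lima, mike, november, oscar}}.
int(A) = ⋃ {U ∈ τ : U ⊆ A}. Opens contained in A: ∅, {lima}.
Taking the union of these: int(A) = {lima}.
cl(A) = ⋂ {C closed : A ⊆ C}. Closed sets containing A: {lima, oscar}, {lima, mike, oscar}, {lima, november, oscar}, {lima, mike, november, oscar}.
Intersecting these: cl(A) = {lima, oscar}.
∂A = cl(A) ∖ int(A) = {lima, oscar} ∖ {lima} = {oscar}.


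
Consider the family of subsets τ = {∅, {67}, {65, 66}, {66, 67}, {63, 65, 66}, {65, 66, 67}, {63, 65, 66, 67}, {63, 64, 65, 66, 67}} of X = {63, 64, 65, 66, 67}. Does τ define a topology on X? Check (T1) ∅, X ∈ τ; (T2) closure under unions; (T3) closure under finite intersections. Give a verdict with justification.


τ is NOT a topology on X.

Axiom (T1): ∅ ∈ τ? Yes; X ∈ τ? Yes.
Axiom (T2/T3): check pairwise unions and intersections of members of τ.
Counterexample for (T3): {65, 66} ∩ {66, 67} = {66} ∉ τ. Therefore τ is NOT a topology.
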